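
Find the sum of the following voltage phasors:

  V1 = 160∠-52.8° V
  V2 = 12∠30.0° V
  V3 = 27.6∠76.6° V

Step 1 — Convert each phasor to rectangular form:
  V1 = 160·(cos(-52.8°) + j·sin(-52.8°)) = 96.74 - j127.4 V
  V2 = 12·(cos(30.0°) + j·sin(30.0°)) = 10.39 + j6 V
  V3 = 27.6·(cos(76.6°) + j·sin(76.6°)) = 6.396 + j26.85 V
Step 2 — Sum components: V_total = 113.5 - j94.6 V.
Step 3 — Convert to polar: |V_total| = 147.8 V, ∠V_total = -39.8°.

V_total = 147.8∠-39.8° V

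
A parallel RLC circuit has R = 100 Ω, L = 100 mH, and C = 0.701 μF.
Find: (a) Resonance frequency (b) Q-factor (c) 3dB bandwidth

Step 1 — Resonance: ω₀ = 1/√(LC) = 1/√(0.1·7.01e-07) = 3777 rad/s.
Step 2 — f₀ = ω₀/(2π) = 601.1 Hz.
Step 3 — Parallel Q: Q = R/(ω₀L) = 100/(3777·0.1) = 0.2648.
Step 4 — Bandwidth: Δω = ω₀/Q = 1.427e+04 rad/s; BW = Δω/(2π) = 2270 Hz.

(a) f₀ = 601.1 Hz  (b) Q = 0.2648  (c) BW = 2270 Hz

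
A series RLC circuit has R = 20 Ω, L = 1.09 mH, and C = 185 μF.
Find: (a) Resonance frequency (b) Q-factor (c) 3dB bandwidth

Step 1 — Resonance: ω₀ = 1/√(LC) = 1/√(0.00109·0.000185) = 2227 rad/s.
Step 2 — f₀ = ω₀/(2π) = 354.4 Hz.
Step 3 — Series Q: Q = ω₀L/R = 2227·0.00109/20 = 0.1214.
Step 4 — Bandwidth: Δω = ω₀/Q = 1.835e+04 rad/s; BW = Δω/(2π) = 2920 Hz.

(a) f₀ = 354.4 Hz  (b) Q = 0.1214  (c) BW = 2920 Hz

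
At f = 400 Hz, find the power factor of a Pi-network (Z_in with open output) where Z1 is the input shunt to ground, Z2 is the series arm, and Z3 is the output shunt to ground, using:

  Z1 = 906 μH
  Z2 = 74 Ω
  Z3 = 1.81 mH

Step 1 — Angular frequency: ω = 2π·f = 2π·400 = 2513 rad/s.
Step 2 — Component impedances:
  Z1: Z = jωL = j·2513·0.000906 = 0 + j2.277 Ω
  Z2: Z = R = 74 Ω
  Z3: Z = jωL = j·2513·0.00181 = 0 + j4.549 Ω
Step 3 — With open output, the series arm Z2 and the output shunt Z3 appear in series to ground: Z2 + Z3 = 74 + j4.549 Ω.
Step 4 — Parallel with input shunt Z1: Z_in = Z1 || (Z2 + Z3) = 0.06947 + j2.271 Ω = 2.272∠88.2° Ω.
Step 5 — Power factor: PF = cos(φ) = Re(Z)/|Z| = 0.06947/2.272 = 0.03058.
Step 6 — Type: Im(Z) = 2.271 ⇒ lagging (phase φ = 88.2°).

PF = 0.03058 (lagging, φ = 88.2°)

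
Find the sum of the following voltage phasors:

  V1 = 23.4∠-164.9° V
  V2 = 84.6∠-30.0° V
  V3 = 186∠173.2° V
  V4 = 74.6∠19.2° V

Step 1 — Convert each phasor to rectangular form:
  V1 = 23.4·(cos(-164.9°) + j·sin(-164.9°)) = -22.59 - j6.096 V
  V2 = 84.6·(cos(-30.0°) + j·sin(-30.0°)) = 73.27 - j42.3 V
  V3 = 186·(cos(173.2°) + j·sin(173.2°)) = -184.7 + j22.02 V
  V4 = 74.6·(cos(19.2°) + j·sin(19.2°)) = 70.45 + j24.53 V
Step 2 — Sum components: V_total = -63.57 - j1.839 V.
Step 3 — Convert to polar: |V_total| = 63.59 V, ∠V_total = -178.3°.

V_total = 63.59∠-178.3° V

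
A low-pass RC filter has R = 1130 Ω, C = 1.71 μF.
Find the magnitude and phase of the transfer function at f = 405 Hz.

Step 1 — Angular frequency: ω = 2π·405 = 2545 rad/s.
Step 2 — Transfer function: H(jω) = 1/(1 + jωRC).
Step 3 — Denominator: 1 + jωRC = 1 + j·2545·1130·1.71e-06 = 1 + j4.917.
Step 4 — H = 0.03972 - j0.1953.
Step 5 — Magnitude: |H| = 0.1993 (-14.0 dB); phase: φ = -78.5°.

|H| = 0.1993 (-14.0 dB), φ = -78.5°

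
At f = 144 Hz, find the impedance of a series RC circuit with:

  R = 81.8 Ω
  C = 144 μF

Step 1 — Angular frequency: ω = 2π·f = 2π·144 = 904.8 rad/s.
Step 2 — Component impedances:
  R: Z = R = 81.8 Ω
  C: Z = 1/(jωC) = -j/(ω·C) = 0 - j7.675 Ω
Step 3 — Series combination: Z_total = R + C = 81.8 - j7.675 Ω = 82.16∠-5.4° Ω.

Z = 81.8 - j7.675 Ω = 82.16∠-5.4° Ω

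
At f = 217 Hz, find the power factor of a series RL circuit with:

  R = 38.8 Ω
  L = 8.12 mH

Step 1 — Angular frequency: ω = 2π·f = 2π·217 = 1363 rad/s.
Step 2 — Component impedances:
  R: Z = R = 38.8 Ω
  L: Z = jωL = j·1363·0.00812 = 0 + j11.07 Ω
Step 3 — Series combination: Z_total = R + L = 38.8 + j11.07 Ω = 40.35∠15.9° Ω.
Step 4 — Power factor: PF = cos(φ) = Re(Z)/|Z| = 38.8/40.35 = 0.9616.
Step 5 — Type: Im(Z) = 11.07 ⇒ lagging (phase φ = 15.9°).

PF = 0.9616 (lagging, φ = 15.9°)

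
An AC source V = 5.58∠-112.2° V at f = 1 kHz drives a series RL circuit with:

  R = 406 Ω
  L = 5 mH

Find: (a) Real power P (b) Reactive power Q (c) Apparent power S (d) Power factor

Step 1 — Angular frequency: ω = 2π·f = 2π·1000 = 6283 rad/s.
Step 2 — Component impedances:
  R: Z = R = 406 Ω
  L: Z = jωL = j·6283·0.005 = 0 + j31.42 Ω
Step 3 — Series combination: Z_total = R + L = 406 + j31.42 Ω = 407.2∠4.4° Ω.
Step 4 — Source phasor: V = 5.58∠-112.2° V = -2.108 - j5.166 V.
Step 5 — Current: I = V / Z = -0.006141 - j0.01225 A = 0.0137∠-116.6° A.
Step 6 — Complex power: S = V·I* = 0.07623 + j0.005899 VA.
Step 7 — Real power: P = Re(S) = 0.07623 W.
Step 8 — Reactive power: Q = Im(S) = 0.005899 VAR.
Step 9 — Apparent power: |S| = 0.07646 VA.
Step 10 — Power factor: PF = P/|S| = 0.997 (lagging).

(a) P = 0.07623 W  (b) Q = 0.005899 VAR  (c) S = 0.07646 VA  (d) PF = 0.997 (lagging)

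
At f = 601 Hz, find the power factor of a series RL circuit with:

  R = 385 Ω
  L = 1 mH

Step 1 — Angular frequency: ω = 2π·f = 2π·601 = 3776 rad/s.
Step 2 — Component impedances:
  R: Z = R = 385 Ω
  L: Z = jωL = j·3776·0.001 = 0 + j3.776 Ω
Step 3 — Series combination: Z_total = R + L = 385 + j3.776 Ω = 385∠0.6° Ω.
Step 4 — Power factor: PF = cos(φ) = Re(Z)/|Z| = 385/385 = 1.
Step 5 — Type: Im(Z) = 3.776 ⇒ lagging (phase φ = 0.6°).

PF = 1 (lagging, φ = 0.6°)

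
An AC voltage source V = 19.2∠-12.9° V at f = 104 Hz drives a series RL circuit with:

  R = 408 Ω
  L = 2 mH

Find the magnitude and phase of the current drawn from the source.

Step 1 — Angular frequency: ω = 2π·f = 2π·104 = 653.5 rad/s.
Step 2 — Component impedances:
  R: Z = R = 408 Ω
  L: Z = jωL = j·653.5·0.002 = 0 + j1.307 Ω
Step 3 — Series combination: Z_total = R + L = 408 + j1.307 Ω = 408∠0.2° Ω.
Step 4 — Source phasor: V = 19.2∠-12.9° V = 18.72 - j4.286 V.
Step 5 — Ohm's law: I = V / Z_total = (18.72 - j4.286) / (408 + j1.307) = 0.04584 - j0.01065 A.
Step 6 — Convert to polar: |I| = 0.04706 A, ∠I = -13.1°.

I = 0.04706∠-13.1° A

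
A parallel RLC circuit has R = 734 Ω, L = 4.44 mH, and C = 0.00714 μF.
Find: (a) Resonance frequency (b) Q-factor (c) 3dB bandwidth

Step 1 — Resonance: ω₀ = 1/√(LC) = 1/√(0.00444·7.14e-09) = 1.776e+05 rad/s.
Step 2 — f₀ = ω₀/(2π) = 2.827e+04 Hz.
Step 3 — Parallel Q: Q = R/(ω₀L) = 734/(1.776e+05·0.00444) = 0.9308.
Step 4 — Bandwidth: Δω = ω₀/Q = 1.908e+05 rad/s; BW = Δω/(2π) = 3.037e+04 Hz.

(a) f₀ = 2.827e+04 Hz  (b) Q = 0.9308  (c) BW = 3.037e+04 Hz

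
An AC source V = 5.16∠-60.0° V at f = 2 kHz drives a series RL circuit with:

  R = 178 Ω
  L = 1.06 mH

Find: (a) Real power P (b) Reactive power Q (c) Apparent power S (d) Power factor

Step 1 — Angular frequency: ω = 2π·f = 2π·2000 = 1.257e+04 rad/s.
Step 2 — Component impedances:
  R: Z = R = 178 Ω
  L: Z = jωL = j·1.257e+04·0.00106 = 0 + j13.32 Ω
Step 3 — Series combination: Z_total = R + L = 178 + j13.32 Ω = 178.5∠4.3° Ω.
Step 4 — Source phasor: V = 5.16∠-60.0° V = 2.58 - j4.469 V.
Step 5 — Current: I = V / Z = 0.01255 - j0.02604 A = 0.02891∠-64.3° A.
Step 6 — Complex power: S = V·I* = 0.1487 + j0.01113 VA.
Step 7 — Real power: P = Re(S) = 0.1487 W.
Step 8 — Reactive power: Q = Im(S) = 0.01113 VAR.
Step 9 — Apparent power: |S| = 0.1492 VA.
Step 10 — Power factor: PF = P/|S| = 0.9972 (lagging).

(a) P = 0.1487 W  (b) Q = 0.01113 VAR  (c) S = 0.1492 VA  (d) PF = 0.9972 (lagging)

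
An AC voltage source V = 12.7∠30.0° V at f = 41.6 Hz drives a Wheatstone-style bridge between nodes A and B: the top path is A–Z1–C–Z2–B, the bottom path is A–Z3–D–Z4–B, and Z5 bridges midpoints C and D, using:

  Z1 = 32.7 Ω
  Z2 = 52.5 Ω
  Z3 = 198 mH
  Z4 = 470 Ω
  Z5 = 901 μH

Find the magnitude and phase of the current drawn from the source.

Step 1 — Angular frequency: ω = 2π·f = 2π·41.6 = 261.4 rad/s.
Step 2 — Component impedances:
  Z1: Z = R = 32.7 Ω
  Z2: Z = R = 52.5 Ω
  Z3: Z = jωL = j·261.4·0.198 = 0 + j51.75 Ω
  Z4: Z = R = 470 Ω
  Z5: Z = jωL = j·261.4·0.000901 = 0 + j0.2355 Ω
Step 3 — Bridge requires nodal analysis (the Z5 bridge couples midpoints C and D, so the two paths cannot be reduced to a simple series/parallel combination). Setting node B to ground and injecting 1 A at node A, the 3-node admittance system at A, C, D solves to V_A = Z_AB = 70.63 + j14.73 Ω = 72.15∠11.8° Ω.
Step 4 — Source phasor: V = 12.7∠30.0° V = 11 + j6.35 V.
Step 5 — Ohm's law: I = V / Z_total = (11 + j6.35) / (70.63 + j14.73) = 0.1672 + j0.05504 A.
Step 6 — Convert to polar: |I| = 0.176 A, ∠I = 18.2°.

I = 0.176∠18.2° A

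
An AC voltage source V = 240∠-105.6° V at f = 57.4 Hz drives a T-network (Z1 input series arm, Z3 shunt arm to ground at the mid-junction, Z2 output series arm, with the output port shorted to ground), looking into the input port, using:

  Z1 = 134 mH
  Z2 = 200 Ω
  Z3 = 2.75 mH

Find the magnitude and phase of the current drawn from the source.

Step 1 — Angular frequency: ω = 2π·f = 2π·57.4 = 360.7 rad/s.
Step 2 — Component impedances:
  Z1: Z = jωL = j·360.7·0.134 = 0 + j48.33 Ω
  Z2: Z = R = 200 Ω
  Z3: Z = jωL = j·360.7·0.00275 = 0 + j0.9918 Ω
Step 3 — With the output port shorted to ground, the output series arm Z2 runs from the junction to ground; the shunt arm Z3 also runs from the junction to ground. They appear in parallel: Z3 || Z2 = 0.004918 + j0.9918 Ω.
Step 4 — Series with input arm Z1: Z_in = Z1 + (Z3 || Z2) = 0.004918 + j49.32 Ω = 49.32∠90.0° Ω.
Step 5 — Source phasor: V = 240∠-105.6° V = -64.54 - j231.2 V.
Step 6 — Ohm's law: I = V / Z_total = (-64.54 - j231.2) / (0.004918 + j49.32) = -4.687 + j1.308 A.
Step 7 — Convert to polar: |I| = 4.866 A, ∠I = 164.4°.

I = 4.866∠164.4° A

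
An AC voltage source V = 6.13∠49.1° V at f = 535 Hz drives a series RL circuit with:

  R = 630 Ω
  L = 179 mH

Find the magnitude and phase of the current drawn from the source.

Step 1 — Angular frequency: ω = 2π·f = 2π·535 = 3362 rad/s.
Step 2 — Component impedances:
  R: Z = R = 630 Ω
  L: Z = jωL = j·3362·0.179 = 0 + j601.7 Ω
Step 3 — Series combination: Z_total = R + L = 630 + j601.7 Ω = 871.2∠43.7° Ω.
Step 4 — Source phasor: V = 6.13∠49.1° V = 4.014 + j4.633 V.
Step 5 — Ohm's law: I = V / Z_total = (4.014 + j4.633) / (630 + j601.7) = 0.007005 + j0.0006641 A.
Step 6 — Convert to polar: |I| = 0.007036 A, ∠I = 5.4°.

I = 0.007036∠5.4° A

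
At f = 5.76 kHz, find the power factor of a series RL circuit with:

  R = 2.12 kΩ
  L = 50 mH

Step 1 — Angular frequency: ω = 2π·f = 2π·5760 = 3.619e+04 rad/s.
Step 2 — Component impedances:
  R: Z = R = 2120 Ω
  L: Z = jωL = j·3.619e+04·0.05 = 0 + j1810 Ω
Step 3 — Series combination: Z_total = R + L = 2120 + j1810 Ω = 2787∠40.5° Ω.
Step 4 — Power factor: PF = cos(φ) = Re(Z)/|Z| = 2120/2787.3 = 0.7606.
Step 5 — Type: Im(Z) = 1810 ⇒ lagging (phase φ = 40.5°).

PF = 0.7606 (lagging, φ = 40.5°)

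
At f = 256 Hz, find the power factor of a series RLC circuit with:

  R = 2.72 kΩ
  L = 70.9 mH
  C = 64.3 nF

Step 1 — Angular frequency: ω = 2π·f = 2π·256 = 1608 rad/s.
Step 2 — Component impedances:
  R: Z = R = 2720 Ω
  L: Z = jωL = j·1608·0.0709 = 0 + j114 Ω
  C: Z = 1/(jωC) = -j/(ω·C) = 0 - j9669 Ω
Step 3 — Series combination: Z_total = R + L + C = 2720 - j9555 Ω = 9934∠-74.1° Ω.
Step 4 — Power factor: PF = cos(φ) = Re(Z)/|Z| = 2720/9934 = 0.2738.
Step 5 — Type: Im(Z) = -9555 ⇒ leading (phase φ = -74.1°).

PF = 0.2738 (leading, φ = -74.1°)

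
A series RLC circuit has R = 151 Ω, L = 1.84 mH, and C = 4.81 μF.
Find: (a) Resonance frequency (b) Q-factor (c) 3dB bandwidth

Step 1 — Resonance: ω₀ = 1/√(LC) = 1/√(0.00184·4.81e-06) = 1.063e+04 rad/s.
Step 2 — f₀ = ω₀/(2π) = 1692 Hz.
Step 3 — Series Q: Q = ω₀L/R = 1.063e+04·0.00184/151 = 0.1295.
Step 4 — Bandwidth: Δω = ω₀/Q = 8.207e+04 rad/s; BW = Δω/(2π) = 1.306e+04 Hz.

(a) f₀ = 1692 Hz  (b) Q = 0.1295  (c) BW = 1.306e+04 Hz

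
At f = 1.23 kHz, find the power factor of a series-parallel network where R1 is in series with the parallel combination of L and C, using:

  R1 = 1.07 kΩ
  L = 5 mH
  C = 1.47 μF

Step 1 — Angular frequency: ω = 2π·f = 2π·1230 = 7728 rad/s.
Step 2 — Component impedances:
  R1: Z = R = 1070 Ω
  L: Z = jωL = j·7728·0.005 = 0 + j38.64 Ω
  C: Z = 1/(jωC) = -j/(ω·C) = 0 - j88.02 Ω
Step 3 — Parallel branch: L || C = 1/(1/L + 1/C) = 0 + j68.88 Ω.
Step 4 — Series with R1: Z_total = R1 + (L || C) = 1070 + j68.88 Ω = 1072∠3.7° Ω.
Step 5 — Power factor: PF = cos(φ) = Re(Z)/|Z| = 1070/1072.2 = 0.9979.
Step 6 — Type: Im(Z) = 68.88 ⇒ lagging (phase φ = 3.7°).

PF = 0.9979 (lagging, φ = 3.7°)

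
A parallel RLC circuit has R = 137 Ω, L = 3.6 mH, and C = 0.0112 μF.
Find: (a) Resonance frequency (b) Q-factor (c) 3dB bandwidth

Step 1 — Resonance: ω₀ = 1/√(LC) = 1/√(0.0036·1.12e-08) = 1.575e+05 rad/s.
Step 2 — f₀ = ω₀/(2π) = 2.506e+04 Hz.
Step 3 — Parallel Q: Q = R/(ω₀L) = 137/(1.575e+05·0.0036) = 0.2416.
Step 4 — Bandwidth: Δω = ω₀/Q = 6.517e+05 rad/s; BW = Δω/(2π) = 1.037e+05 Hz.

(a) f₀ = 2.506e+04 Hz  (b) Q = 0.2416  (c) BW = 1.037e+05 Hz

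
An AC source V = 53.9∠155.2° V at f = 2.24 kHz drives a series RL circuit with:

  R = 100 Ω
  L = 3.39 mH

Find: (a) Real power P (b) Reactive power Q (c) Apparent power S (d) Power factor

Step 1 — Angular frequency: ω = 2π·f = 2π·2240 = 1.407e+04 rad/s.
Step 2 — Component impedances:
  R: Z = R = 100 Ω
  L: Z = jωL = j·1.407e+04·0.00339 = 0 + j47.71 Ω
Step 3 — Series combination: Z_total = R + L = 100 + j47.71 Ω = 110.8∠25.5° Ω.
Step 4 — Source phasor: V = 53.9∠155.2° V = -48.93 + j22.61 V.
Step 5 — Current: I = V / Z = -0.3107 + j0.3743 A = 0.4865∠129.7° A.
Step 6 — Complex power: S = V·I* = 23.66 + j11.29 VA.
Step 7 — Real power: P = Re(S) = 23.66 W.
Step 8 — Reactive power: Q = Im(S) = 11.29 VAR.
Step 9 — Apparent power: |S| = 26.22 VA.
Step 10 — Power factor: PF = P/|S| = 0.9025 (lagging).

(a) P = 23.66 W  (b) Q = 11.29 VAR  (c) S = 26.22 VA  (d) PF = 0.9025 (lagging)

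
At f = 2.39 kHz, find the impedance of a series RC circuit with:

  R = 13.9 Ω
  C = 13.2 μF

Step 1 — Angular frequency: ω = 2π·f = 2π·2390 = 1.502e+04 rad/s.
Step 2 — Component impedances:
  R: Z = R = 13.9 Ω
  C: Z = 1/(jωC) = -j/(ω·C) = 0 - j5.045 Ω
Step 3 — Series combination: Z_total = R + C = 13.9 - j5.045 Ω = 14.79∠-19.9° Ω.

Z = 13.9 - j5.045 Ω = 14.79∠-19.9° Ω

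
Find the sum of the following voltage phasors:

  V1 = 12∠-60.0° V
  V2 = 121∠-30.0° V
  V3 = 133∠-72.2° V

Step 1 — Convert each phasor to rectangular form:
  V1 = 12·(cos(-60.0°) + j·sin(-60.0°)) = 6 - j10.39 V
  V2 = 121·(cos(-30.0°) + j·sin(-30.0°)) = 104.8 - j60.5 V
  V3 = 133·(cos(-72.2°) + j·sin(-72.2°)) = 40.66 - j126.6 V
Step 2 — Sum components: V_total = 151.4 - j197.5 V.
Step 3 — Convert to polar: |V_total| = 248.9 V, ∠V_total = -52.5°.

V_total = 248.9∠-52.5° V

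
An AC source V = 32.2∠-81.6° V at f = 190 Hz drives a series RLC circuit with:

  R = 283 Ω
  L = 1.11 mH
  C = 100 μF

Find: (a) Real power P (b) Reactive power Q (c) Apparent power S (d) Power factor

Step 1 — Angular frequency: ω = 2π·f = 2π·190 = 1194 rad/s.
Step 2 — Component impedances:
  R: Z = R = 283 Ω
  L: Z = jωL = j·1194·0.00111 = 0 + j1.325 Ω
  C: Z = 1/(jωC) = -j/(ω·C) = 0 - j8.377 Ω
Step 3 — Series combination: Z_total = R + L + C = 283 - j7.051 Ω = 283.1∠-1.4° Ω.
Step 4 — Source phasor: V = 32.2∠-81.6° V = 4.704 - j31.85 V.
Step 5 — Current: I = V / Z = 0.01941 - j0.1121 A = 0.1137∠-80.2° A.
Step 6 — Complex power: S = V·I* = 3.661 - j0.09123 VA.
Step 7 — Real power: P = Re(S) = 3.661 W.
Step 8 — Reactive power: Q = Im(S) = -0.09123 VAR.
Step 9 — Apparent power: |S| = 3.663 VA.
Step 10 — Power factor: PF = P/|S| = 0.9997 (leading).

(a) P = 3.661 W  (b) Q = -0.09123 VAR  (c) S = 3.663 VA  (d) PF = 0.9997 (leading)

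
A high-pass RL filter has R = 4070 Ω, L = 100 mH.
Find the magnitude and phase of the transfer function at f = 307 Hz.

Step 1 — Angular frequency: ω = 2π·307 = 1929 rad/s.
Step 2 — Transfer function: H(jω) = jωL/(R + jωL).
Step 3 — Numerator jωL = j·192.9; denominator R + jωL = 4070 + j192.9.
Step 4 — H = 0.002241 + j0.04729.
Step 5 — Magnitude: |H| = 0.04734 (-26.5 dB); phase: φ = 87.3°.

|H| = 0.04734 (-26.5 dB), φ = 87.3°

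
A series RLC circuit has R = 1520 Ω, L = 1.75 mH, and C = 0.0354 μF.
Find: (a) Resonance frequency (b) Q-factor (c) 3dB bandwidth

Step 1 — Resonance: ω₀ = 1/√(LC) = 1/√(0.00175·3.54e-08) = 1.271e+05 rad/s.
Step 2 — f₀ = ω₀/(2π) = 2.022e+04 Hz.
Step 3 — Series Q: Q = ω₀L/R = 1.271e+05·0.00175/1520 = 0.1463.
Step 4 — Bandwidth: Δω = ω₀/Q = 8.686e+05 rad/s; BW = Δω/(2π) = 1.382e+05 Hz.

(a) f₀ = 2.022e+04 Hz  (b) Q = 0.1463  (c) BW = 1.382e+05 Hz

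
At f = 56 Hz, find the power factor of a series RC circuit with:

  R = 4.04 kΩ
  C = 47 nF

Step 1 — Angular frequency: ω = 2π·f = 2π·56 = 351.9 rad/s.
Step 2 — Component impedances:
  R: Z = R = 4040 Ω
  C: Z = 1/(jωC) = -j/(ω·C) = 0 - j6.047e+04 Ω
Step 3 — Series combination: Z_total = R + C = 4040 - j6.047e+04 Ω = 6.06e+04∠-86.2° Ω.
Step 4 — Power factor: PF = cos(φ) = Re(Z)/|Z| = 4040/60604 = 0.06666.
Step 5 — Type: Im(Z) = -6.047e+04 ⇒ leading (phase φ = -86.2°).

PF = 0.06666 (leading, φ = -86.2°)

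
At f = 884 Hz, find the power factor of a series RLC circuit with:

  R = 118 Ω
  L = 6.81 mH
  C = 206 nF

Step 1 — Angular frequency: ω = 2π·f = 2π·884 = 5554 rad/s.
Step 2 — Component impedances:
  R: Z = R = 118 Ω
  L: Z = jωL = j·5554·0.00681 = 0 + j37.83 Ω
  C: Z = 1/(jωC) = -j/(ω·C) = 0 - j874 Ω
Step 3 — Series combination: Z_total = R + L + C = 118 - j836.2 Ω = 844.4∠-82.0° Ω.
Step 4 — Power factor: PF = cos(φ) = Re(Z)/|Z| = 118/844.4 = 0.1397.
Step 5 — Type: Im(Z) = -836.2 ⇒ leading (phase φ = -82.0°).

PF = 0.1397 (leading, φ = -82.0°)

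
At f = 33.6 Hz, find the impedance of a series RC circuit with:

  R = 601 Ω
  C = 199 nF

Step 1 — Angular frequency: ω = 2π·f = 2π·33.6 = 211.1 rad/s.
Step 2 — Component impedances:
  R: Z = R = 601 Ω
  C: Z = 1/(jωC) = -j/(ω·C) = 0 - j2.38e+04 Ω
Step 3 — Series combination: Z_total = R + C = 601 - j2.38e+04 Ω = 2.381e+04∠-88.6° Ω.

Z = 601 - j2.38e+04 Ω = 2.381e+04∠-88.6° Ω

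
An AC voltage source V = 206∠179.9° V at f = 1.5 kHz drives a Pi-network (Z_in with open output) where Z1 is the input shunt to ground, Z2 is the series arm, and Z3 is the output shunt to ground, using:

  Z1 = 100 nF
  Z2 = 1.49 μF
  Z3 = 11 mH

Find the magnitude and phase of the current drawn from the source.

Step 1 — Angular frequency: ω = 2π·f = 2π·1500 = 9425 rad/s.
Step 2 — Component impedances:
  Z1: Z = 1/(jωC) = -j/(ω·C) = 0 - j1061 Ω
  Z2: Z = 1/(jωC) = -j/(ω·C) = 0 - j71.21 Ω
  Z3: Z = jωL = j·9425·0.011 = 0 + j103.7 Ω
Step 3 — With open output, the series arm Z2 and the output shunt Z3 appear in series to ground: Z2 + Z3 = 0 + j32.46 Ω.
Step 4 — Parallel with input shunt Z1: Z_in = Z1 || (Z2 + Z3) = 0 + j33.49 Ω = 33.49∠90.0° Ω.
Step 5 — Source phasor: V = 206∠179.9° V = -206 + j0.3595 V.
Step 6 — Ohm's law: I = V / Z_total = (-206 + j0.3595) / (0 + j33.49) = 0.01074 + j6.152 A.
Step 7 — Convert to polar: |I| = 6.152 A, ∠I = 89.9°.

I = 6.152∠89.9° A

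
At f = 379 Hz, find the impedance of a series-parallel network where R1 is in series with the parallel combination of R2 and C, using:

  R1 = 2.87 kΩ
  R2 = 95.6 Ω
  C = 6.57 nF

Step 1 — Angular frequency: ω = 2π·f = 2π·379 = 2381 rad/s.
Step 2 — Component impedances:
  R1: Z = R = 2870 Ω
  R2: Z = R = 95.6 Ω
  C: Z = 1/(jωC) = -j/(ω·C) = 0 - j6.392e+04 Ω
Step 3 — Parallel branch: R2 || C = 1/(1/R2 + 1/C) = 95.6 - j0.143 Ω.
Step 4 — Series with R1: Z_total = R1 + (R2 || C) = 2966 - j0.143 Ω = 2966∠-0.0° Ω.

Z = 2966 - j0.143 Ω = 2966∠-0.0° Ω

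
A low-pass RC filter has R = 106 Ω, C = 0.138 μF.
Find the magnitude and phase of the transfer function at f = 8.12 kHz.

Step 1 — Angular frequency: ω = 2π·8120 = 5.102e+04 rad/s.
Step 2 — Transfer function: H(jω) = 1/(1 + jωRC).
Step 3 — Denominator: 1 + jωRC = 1 + j·5.102e+04·106·1.38e-07 = 1 + j0.7463.
Step 4 — H = 0.6423 - j0.4793.
Step 5 — Magnitude: |H| = 0.8014 (-1.9 dB); phase: φ = -36.7°.

|H| = 0.8014 (-1.9 dB), φ = -36.7°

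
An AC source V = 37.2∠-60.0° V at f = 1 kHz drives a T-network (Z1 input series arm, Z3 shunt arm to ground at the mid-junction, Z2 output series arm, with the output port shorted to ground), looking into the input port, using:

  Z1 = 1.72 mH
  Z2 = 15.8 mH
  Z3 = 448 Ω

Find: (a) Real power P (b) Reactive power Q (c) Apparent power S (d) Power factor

Step 1 — Angular frequency: ω = 2π·f = 2π·1000 = 6283 rad/s.
Step 2 — Component impedances:
  Z1: Z = jωL = j·6283·0.00172 = 0 + j10.81 Ω
  Z2: Z = jωL = j·6283·0.0158 = 0 + j99.27 Ω
  Z3: Z = R = 448 Ω
Step 3 — With the output port shorted to ground, the output series arm Z2 runs from the junction to ground; the shunt arm Z3 also runs from the junction to ground. They appear in parallel: Z3 || Z2 = 20.97 + j94.63 Ω.
Step 4 — Series with input arm Z1: Z_in = Z1 + (Z3 || Z2) = 20.97 + j105.4 Ω = 107.5∠78.8° Ω.
Step 5 — Source phasor: V = 37.2∠-60.0° V = 18.6 - j32.22 V.
Step 6 — Current: I = V / Z = -0.2602 - j0.2282 A = 0.346∠-138.8° A.
Step 7 — Complex power: S = V·I* = 2.511 + j12.63 VA.
Step 8 — Real power: P = Re(S) = 2.511 W.
Step 9 — Reactive power: Q = Im(S) = 12.63 VAR.
Step 10 — Apparent power: |S| = 12.87 VA.
Step 11 — Power factor: PF = P/|S| = 0.1951 (lagging).

(a) P = 2.511 W  (b) Q = 12.63 VAR  (c) S = 12.87 VA  (d) PF = 0.1951 (lagging)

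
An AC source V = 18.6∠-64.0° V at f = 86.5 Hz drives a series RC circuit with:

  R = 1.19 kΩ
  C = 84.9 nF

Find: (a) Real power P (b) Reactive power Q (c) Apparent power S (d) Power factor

Step 1 — Angular frequency: ω = 2π·f = 2π·86.5 = 543.5 rad/s.
Step 2 — Component impedances:
  R: Z = R = 1190 Ω
  C: Z = 1/(jωC) = -j/(ω·C) = 0 - j2.167e+04 Ω
Step 3 — Series combination: Z_total = R + C = 1190 - j2.167e+04 Ω = 2.17e+04∠-86.9° Ω.
Step 4 — Source phasor: V = 18.6∠-64.0° V = 8.154 - j16.72 V.
Step 5 — Current: I = V / Z = 0.0007897 + j0.0003329 A = 0.000857∠22.9° A.
Step 6 — Complex power: S = V·I* = 0.0008739 - j0.01592 VA.
Step 7 — Real power: P = Re(S) = 0.0008739 W.
Step 8 — Reactive power: Q = Im(S) = -0.01592 VAR.
Step 9 — Apparent power: |S| = 0.01594 VA.
Step 10 — Power factor: PF = P/|S| = 0.05483 (leading).

(a) P = 0.0008739 W  (b) Q = -0.01592 VAR  (c) S = 0.01594 VA  (d) PF = 0.05483 (leading)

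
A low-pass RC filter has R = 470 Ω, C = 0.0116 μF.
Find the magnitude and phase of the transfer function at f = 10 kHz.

Step 1 — Angular frequency: ω = 2π·1e+04 = 6.283e+04 rad/s.
Step 2 — Transfer function: H(jω) = 1/(1 + jωRC).
Step 3 — Denominator: 1 + jωRC = 1 + j·6.283e+04·470·1.16e-08 = 1 + j0.3426.
Step 4 — H = 0.895 - j0.3066.
Step 5 — Magnitude: |H| = 0.946 (-0.5 dB); phase: φ = -18.9°.

|H| = 0.946 (-0.5 dB), φ = -18.9°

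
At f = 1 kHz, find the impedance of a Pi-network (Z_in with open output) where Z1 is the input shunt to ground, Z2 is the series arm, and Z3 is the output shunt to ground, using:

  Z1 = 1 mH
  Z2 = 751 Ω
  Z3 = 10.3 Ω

Step 1 — Angular frequency: ω = 2π·f = 2π·1000 = 6283 rad/s.
Step 2 — Component impedances:
  Z1: Z = jωL = j·6283·0.001 = 0 + j6.283 Ω
  Z2: Z = R = 751 Ω
  Z3: Z = R = 10.3 Ω
Step 3 — With open output, the series arm Z2 and the output shunt Z3 appear in series to ground: Z2 + Z3 = 761.3 Ω.
Step 4 — Parallel with input shunt Z1: Z_in = Z1 || (Z2 + Z3) = 0.05185 + j6.283 Ω = 6.283∠89.5° Ω.

Z = 0.05185 + j6.283 Ω = 6.283∠89.5° Ω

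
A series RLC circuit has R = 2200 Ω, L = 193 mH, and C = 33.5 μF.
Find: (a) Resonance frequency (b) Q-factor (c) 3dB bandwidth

Step 1 — Resonance condition Im(Z)=0 gives ω₀ = 1/√(LC).
Step 2 — ω₀ = 1/√(0.193·3.35e-05) = 393.3 rad/s.
Step 3 — f₀ = ω₀/(2π) = 62.59 Hz.
Step 4 — Series Q: Q = ω₀L/R = 393.3·0.193/2200 = 0.0345.
Step 5 — 3dB bandwidth: Δω = ω₀/Q = 1.14e+04 rad/s; BW = Δω/(2π) = 1814 Hz.

(a) f₀ = 62.59 Hz  (b) Q = 0.0345  (c) BW = 1814 Hz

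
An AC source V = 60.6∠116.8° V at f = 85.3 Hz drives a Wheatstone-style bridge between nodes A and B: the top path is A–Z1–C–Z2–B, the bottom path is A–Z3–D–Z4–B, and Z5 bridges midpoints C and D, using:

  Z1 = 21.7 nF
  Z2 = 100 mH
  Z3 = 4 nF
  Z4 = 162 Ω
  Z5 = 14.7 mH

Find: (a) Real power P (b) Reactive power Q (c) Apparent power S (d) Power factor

Step 1 — Angular frequency: ω = 2π·f = 2π·85.3 = 536 rad/s.
Step 2 — Component impedances:
  Z1: Z = 1/(jωC) = -j/(ω·C) = 0 - j8.598e+04 Ω
  Z2: Z = jωL = j·536·0.1 = 0 + j53.6 Ω
  Z3: Z = 1/(jωC) = -j/(ω·C) = 0 - j4.665e+05 Ω
  Z4: Z = R = 162 Ω
  Z5: Z = jωL = j·536·0.0147 = 0 + j7.879 Ω
Step 3 — Bridge requires nodal analysis (the Z5 bridge couples midpoints C and D, so the two paths cannot be reduced to a simple series/parallel combination). Setting node B to ground and injecting 1 A at node A, the 3-node admittance system at A, C, D solves to V_A = Z_AB = 16.22 - j7.255e+04 Ω = 7.255e+04∠-90.0° Ω.
Step 4 — Source phasor: V = 60.6∠116.8° V = -27.32 + j54.09 V.
Step 5 — Current: I = V / Z = -0.0007456 - j0.0003764 A = 0.0008353∠-153.2° A.
Step 6 — Complex power: S = V·I* = 1.131e-05 - j0.05062 VA.
Step 7 — Real power: P = Re(S) = 1.131e-05 W.
Step 8 — Reactive power: Q = Im(S) = -0.05062 VAR.
Step 9 — Apparent power: |S| = 0.05062 VA.
Step 10 — Power factor: PF = P/|S| = 0.0002235 (leading).

(a) P = 1.131e-05 W  (b) Q = -0.05062 VAR  (c) S = 0.05062 VA  (d) PF = 0.0002235 (leading)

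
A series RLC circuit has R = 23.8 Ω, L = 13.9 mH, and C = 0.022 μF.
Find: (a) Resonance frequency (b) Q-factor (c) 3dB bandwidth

Step 1 — Resonance: ω₀ = 1/√(LC) = 1/√(0.0139·2.2e-08) = 5.718e+04 rad/s.
Step 2 — f₀ = ω₀/(2π) = 9101 Hz.
Step 3 — Series Q: Q = ω₀L/R = 5.718e+04·0.0139/23.8 = 33.4.
Step 4 — Bandwidth: Δω = ω₀/Q = 1712 rad/s; BW = Δω/(2π) = 272.5 Hz.

(a) f₀ = 9101 Hz  (b) Q = 33.4  (c) BW = 272.5 Hz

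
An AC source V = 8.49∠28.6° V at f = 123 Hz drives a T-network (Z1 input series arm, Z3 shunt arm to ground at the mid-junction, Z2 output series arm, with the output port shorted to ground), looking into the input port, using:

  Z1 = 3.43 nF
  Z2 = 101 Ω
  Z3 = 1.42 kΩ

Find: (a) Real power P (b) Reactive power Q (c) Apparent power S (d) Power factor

Step 1 — Angular frequency: ω = 2π·f = 2π·123 = 772.8 rad/s.
Step 2 — Component impedances:
  Z1: Z = 1/(jωC) = -j/(ω·C) = 0 - j3.772e+05 Ω
  Z2: Z = R = 101 Ω
  Z3: Z = R = 1420 Ω
Step 3 — With the output port shorted to ground, the output series arm Z2 runs from the junction to ground; the shunt arm Z3 also runs from the junction to ground. They appear in parallel: Z3 || Z2 = 94.29 Ω.
Step 4 — Series with input arm Z1: Z_in = Z1 + (Z3 || Z2) = 94.29 - j3.772e+05 Ω = 3.772e+05∠-90.0° Ω.
Step 5 — Source phasor: V = 8.49∠28.6° V = 7.454 + j4.064 V.
Step 6 — Current: I = V / Z = -1.077e-05 + j1.976e-05 A = 2.251e-05∠118.6° A.
Step 7 — Complex power: S = V·I* = 4.776e-08 - j0.0001911 VA.
Step 8 — Real power: P = Re(S) = 4.776e-08 W.
Step 9 — Reactive power: Q = Im(S) = -0.0001911 VAR.
Step 10 — Apparent power: |S| = 0.0001911 VA.
Step 11 — Power factor: PF = P/|S| = 0.00025 (leading).

(a) P = 4.776e-08 W  (b) Q = -0.0001911 VAR  (c) S = 0.0001911 VA  (d) PF = 0.00025 (leading)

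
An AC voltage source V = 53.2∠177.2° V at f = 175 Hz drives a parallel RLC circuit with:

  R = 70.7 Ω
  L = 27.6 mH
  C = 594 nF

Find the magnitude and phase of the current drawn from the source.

Step 1 — Angular frequency: ω = 2π·f = 2π·175 = 1100 rad/s.
Step 2 — Component impedances:
  R: Z = R = 70.7 Ω
  L: Z = jωL = j·1100·0.0276 = 0 + j30.35 Ω
  C: Z = 1/(jωC) = -j/(ω·C) = 0 - j1531 Ω
Step 3 — Parallel combination: 1/Z_total = 1/R + 1/L + 1/C; Z_total = 11.38 + j25.98 Ω = 28.36∠66.4° Ω.
Step 4 — Source phasor: V = 53.2∠177.2° V = -53.14 + j2.599 V.
Step 5 — Ohm's law: I = V / Z_total = (-53.14 + j2.599) / (11.38 + j25.98) = -0.6676 + j1.753 A.
Step 6 — Convert to polar: |I| = 1.876 A, ∠I = 110.8°.

I = 1.876∠110.8° A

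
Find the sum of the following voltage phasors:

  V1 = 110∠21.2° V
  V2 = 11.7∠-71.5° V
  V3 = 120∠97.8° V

Step 1 — Convert each phasor to rectangular form:
  V1 = 110·(cos(21.2°) + j·sin(21.2°)) = 102.6 + j39.78 V
  V2 = 11.7·(cos(-71.5°) + j·sin(-71.5°)) = 3.712 - j11.1 V
  V3 = 120·(cos(97.8°) + j·sin(97.8°)) = -16.29 + j118.9 V
Step 2 — Sum components: V_total = 89.98 + j147.6 V.
Step 3 — Convert to polar: |V_total| = 172.8 V, ∠V_total = 58.6°.

V_total = 172.8∠58.6° V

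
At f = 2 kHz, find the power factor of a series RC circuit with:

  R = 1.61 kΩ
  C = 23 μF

Step 1 — Angular frequency: ω = 2π·f = 2π·2000 = 1.257e+04 rad/s.
Step 2 — Component impedances:
  R: Z = R = 1610 Ω
  C: Z = 1/(jωC) = -j/(ω·C) = 0 - j3.46 Ω
Step 3 — Series combination: Z_total = R + C = 1610 - j3.46 Ω = 1610∠-0.1° Ω.
Step 4 — Power factor: PF = cos(φ) = Re(Z)/|Z| = 1610/1610 = 1.
Step 5 — Type: Im(Z) = -3.46 ⇒ leading (phase φ = -0.1°).

PF = 1 (leading, φ = -0.1°)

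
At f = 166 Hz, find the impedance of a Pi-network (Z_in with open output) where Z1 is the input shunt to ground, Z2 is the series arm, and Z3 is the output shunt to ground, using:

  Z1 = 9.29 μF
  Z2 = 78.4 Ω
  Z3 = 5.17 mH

Step 1 — Angular frequency: ω = 2π·f = 2π·166 = 1043 rad/s.
Step 2 — Component impedances:
  Z1: Z = 1/(jωC) = -j/(ω·C) = 0 - j103.2 Ω
  Z2: Z = R = 78.4 Ω
  Z3: Z = jωL = j·1043·0.00517 = 0 + j5.392 Ω
Step 3 — With open output, the series arm Z2 and the output shunt Z3 appear in series to ground: Z2 + Z3 = 78.4 + j5.392 Ω.
Step 4 — Parallel with input shunt Z1: Z_in = Z1 || (Z2 + Z3) = 53.14 - j36.91 Ω = 64.7∠-34.8° Ω.

Z = 53.14 - j36.91 Ω = 64.7∠-34.8° Ω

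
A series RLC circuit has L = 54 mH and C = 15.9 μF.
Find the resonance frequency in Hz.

Step 1 — Resonance condition Im(Z)=0 gives ω₀ = 1/√(LC).
Step 2 — ω₀ = 1/√(0.054·1.59e-05) = 1079 rad/s.
Step 3 — f₀ = ω₀/(2π) = 171.8 Hz.

f₀ = 171.8 Hz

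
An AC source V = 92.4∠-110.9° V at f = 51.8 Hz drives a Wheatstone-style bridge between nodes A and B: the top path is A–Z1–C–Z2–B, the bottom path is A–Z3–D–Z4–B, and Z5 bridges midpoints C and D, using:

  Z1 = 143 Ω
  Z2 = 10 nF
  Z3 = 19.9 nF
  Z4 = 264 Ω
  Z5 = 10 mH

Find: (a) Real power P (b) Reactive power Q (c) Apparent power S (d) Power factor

Step 1 — Angular frequency: ω = 2π·f = 2π·51.8 = 325.5 rad/s.
Step 2 — Component impedances:
  Z1: Z = R = 143 Ω
  Z2: Z = 1/(jωC) = -j/(ω·C) = 0 - j3.072e+05 Ω
  Z3: Z = 1/(jωC) = -j/(ω·C) = 0 - j1.544e+05 Ω
  Z4: Z = R = 264 Ω
  Z5: Z = jωL = j·325.5·0.01 = 0 + j3.255 Ω
Step 3 — Bridge requires nodal analysis (the Z5 bridge couples midpoints C and D, so the two paths cannot be reduced to a simple series/parallel combination). Setting node B to ground and injecting 1 A at node A, the 3-node admittance system at A, C, D solves to V_A = Z_AB = 407 + j2.895 Ω = 407∠0.4° Ω.
Step 4 — Source phasor: V = 92.4∠-110.9° V = -32.96 - j86.32 V.
Step 5 — Current: I = V / Z = -0.08249 - j0.2115 A = 0.227∠-111.3° A.
Step 6 — Complex power: S = V·I* = 20.98 + j0.1492 VA.
Step 7 — Real power: P = Re(S) = 20.98 W.
Step 8 — Reactive power: Q = Im(S) = 0.1492 VAR.
Step 9 — Apparent power: |S| = 20.98 VA.
Step 10 — Power factor: PF = P/|S| = 1 (lagging).

(a) P = 20.98 W  (b) Q = 0.1492 VAR  (c) S = 20.98 VA  (d) PF = 1 (lagging)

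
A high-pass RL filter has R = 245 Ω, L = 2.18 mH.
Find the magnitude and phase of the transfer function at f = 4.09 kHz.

Step 1 — Angular frequency: ω = 2π·4090 = 2.57e+04 rad/s.
Step 2 — Transfer function: H(jω) = jωL/(R + jωL).
Step 3 — Numerator jωL = j·56.02; denominator R + jωL = 245 + j56.02.
Step 4 — H = 0.04969 + j0.2173.
Step 5 — Magnitude: |H| = 0.2229 (-13.0 dB); phase: φ = 77.1°.

|H| = 0.2229 (-13.0 dB), φ = 77.1°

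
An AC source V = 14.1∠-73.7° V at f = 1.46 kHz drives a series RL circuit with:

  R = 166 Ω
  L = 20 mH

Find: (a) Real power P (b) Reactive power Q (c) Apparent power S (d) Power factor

Step 1 — Angular frequency: ω = 2π·f = 2π·1460 = 9173 rad/s.
Step 2 — Component impedances:
  R: Z = R = 166 Ω
  L: Z = jωL = j·9173·0.02 = 0 + j183.5 Ω
Step 3 — Series combination: Z_total = R + L = 166 + j183.5 Ω = 247.4∠47.9° Ω.
Step 4 — Source phasor: V = 14.1∠-73.7° V = 3.957 - j13.53 V.
Step 5 — Current: I = V / Z = -0.02983 - j0.04856 A = 0.05699∠-121.6° A.
Step 6 — Complex power: S = V·I* = 0.5391 + j0.5958 VA.
Step 7 — Real power: P = Re(S) = 0.5391 W.
Step 8 — Reactive power: Q = Im(S) = 0.5958 VAR.
Step 9 — Apparent power: |S| = 0.8035 VA.
Step 10 — Power factor: PF = P/|S| = 0.6709 (lagging).

(a) P = 0.5391 W  (b) Q = 0.5958 VAR  (c) S = 0.8035 VA  (d) PF = 0.6709 (lagging)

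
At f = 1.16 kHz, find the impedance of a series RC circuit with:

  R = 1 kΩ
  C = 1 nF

Step 1 — Angular frequency: ω = 2π·f = 2π·1160 = 7288 rad/s.
Step 2 — Component impedances:
  R: Z = R = 1000 Ω
  C: Z = 1/(jωC) = -j/(ω·C) = 0 - j1.372e+05 Ω
Step 3 — Series combination: Z_total = R + C = 1000 - j1.372e+05 Ω = 1.372e+05∠-89.6° Ω.

Z = 1000 - j1.372e+05 Ω = 1.372e+05∠-89.6° Ω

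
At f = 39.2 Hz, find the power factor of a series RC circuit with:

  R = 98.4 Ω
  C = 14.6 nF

Step 1 — Angular frequency: ω = 2π·f = 2π·39.2 = 246.3 rad/s.
Step 2 — Component impedances:
  R: Z = R = 98.4 Ω
  C: Z = 1/(jωC) = -j/(ω·C) = 0 - j2.781e+05 Ω
Step 3 — Series combination: Z_total = R + C = 98.4 - j2.781e+05 Ω = 2.781e+05∠-90.0° Ω.
Step 4 — Power factor: PF = cos(φ) = Re(Z)/|Z| = 98.4/2.781e+05 = 0.0003538.
Step 5 — Type: Im(Z) = -2.781e+05 ⇒ leading (phase φ = -90.0°).

PF = 0.0003538 (leading, φ = -90.0°)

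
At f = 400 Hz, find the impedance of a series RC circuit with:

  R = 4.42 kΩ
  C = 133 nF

Step 1 — Angular frequency: ω = 2π·f = 2π·400 = 2513 rad/s.
Step 2 — Component impedances:
  R: Z = R = 4420 Ω
  C: Z = 1/(jωC) = -j/(ω·C) = 0 - j2992 Ω
Step 3 — Series combination: Z_total = R + C = 4420 - j2992 Ω = 5337∠-34.1° Ω.

Z = 4420 - j2992 Ω = 5337∠-34.1° Ω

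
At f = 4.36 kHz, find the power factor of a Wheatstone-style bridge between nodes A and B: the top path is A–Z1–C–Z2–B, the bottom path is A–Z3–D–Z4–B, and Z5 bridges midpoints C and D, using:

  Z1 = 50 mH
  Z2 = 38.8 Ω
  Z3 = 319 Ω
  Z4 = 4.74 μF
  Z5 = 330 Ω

Step 1 — Angular frequency: ω = 2π·f = 2π·4360 = 2.739e+04 rad/s.
Step 2 — Component impedances:
  Z1: Z = jωL = j·2.739e+04·0.05 = 0 + j1370 Ω
  Z2: Z = R = 38.8 Ω
  Z3: Z = R = 319 Ω
  Z4: Z = 1/(jωC) = -j/(ω·C) = 0 - j7.701 Ω
  Z5: Z = R = 330 Ω
Step 3 — Bridge requires nodal analysis (the Z5 bridge couples midpoints C and D, so the two paths cannot be reduced to a simple series/parallel combination). Setting node B to ground and injecting 1 A at node A, the 3-node admittance system at A, C, D solves to V_A = Z_AB = 304 + j63.04 Ω = 310.5∠11.7° Ω.
Step 4 — Power factor: PF = cos(φ) = Re(Z)/|Z| = 304.03/310.5 = 0.9792.
Step 5 — Type: Im(Z) = 63.04 ⇒ lagging (phase φ = 11.7°).

PF = 0.9792 (lagging, φ = 11.7°)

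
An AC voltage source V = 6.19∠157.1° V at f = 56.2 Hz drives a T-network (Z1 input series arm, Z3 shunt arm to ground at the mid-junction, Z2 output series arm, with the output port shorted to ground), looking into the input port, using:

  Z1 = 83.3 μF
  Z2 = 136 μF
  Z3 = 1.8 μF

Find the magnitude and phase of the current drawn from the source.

Step 1 — Angular frequency: ω = 2π·f = 2π·56.2 = 353.1 rad/s.
Step 2 — Component impedances:
  Z1: Z = 1/(jωC) = -j/(ω·C) = 0 - j34 Ω
  Z2: Z = 1/(jωC) = -j/(ω·C) = 0 - j20.82 Ω
  Z3: Z = 1/(jωC) = -j/(ω·C) = 0 - j1573 Ω
Step 3 — With the output port shorted to ground, the output series arm Z2 runs from the junction to ground; the shunt arm Z3 also runs from the junction to ground. They appear in parallel: Z3 || Z2 = 0 - j20.55 Ω.
Step 4 — Series with input arm Z1: Z_in = Z1 + (Z3 || Z2) = 0 - j54.55 Ω = 54.55∠-90.0° Ω.
Step 5 — Source phasor: V = 6.19∠157.1° V = -5.702 + j2.409 V.
Step 6 — Ohm's law: I = V / Z_total = (-5.702 + j2.409) / (0 - j54.55) = -0.04416 - j0.1045 A.
Step 7 — Convert to polar: |I| = 0.1135 A, ∠I = -112.9°.

I = 0.1135∠-112.9° A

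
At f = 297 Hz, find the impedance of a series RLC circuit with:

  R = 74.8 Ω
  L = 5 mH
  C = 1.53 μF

Step 1 — Angular frequency: ω = 2π·f = 2π·297 = 1866 rad/s.
Step 2 — Component impedances:
  R: Z = R = 74.8 Ω
  L: Z = jωL = j·1866·0.005 = 0 + j9.331 Ω
  C: Z = 1/(jωC) = -j/(ω·C) = 0 - j350.2 Ω
Step 3 — Series combination: Z_total = R + L + C = 74.8 - j340.9 Ω = 349∠-77.6° Ω.

Z = 74.8 - j340.9 Ω = 349∠-77.6° Ω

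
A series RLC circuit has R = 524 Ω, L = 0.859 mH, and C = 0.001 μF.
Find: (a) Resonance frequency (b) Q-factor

Step 1 — Resonance condition Im(Z)=0 gives ω₀ = 1/√(LC).
Step 2 — ω₀ = 1/√(0.000859·1e-09) = 1.079e+06 rad/s.
Step 3 — f₀ = ω₀/(2π) = 1.717e+05 Hz.
Step 4 — Series Q: Q = ω₀L/R = 1.079e+06·0.000859/524 = 1.769.

(a) f₀ = 1.717e+05 Hz  (b) Q = 1.769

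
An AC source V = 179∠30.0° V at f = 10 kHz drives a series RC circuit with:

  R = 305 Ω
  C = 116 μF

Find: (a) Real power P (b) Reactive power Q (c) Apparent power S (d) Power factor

Step 1 — Angular frequency: ω = 2π·f = 2π·1e+04 = 6.283e+04 rad/s.
Step 2 — Component impedances:
  R: Z = R = 305 Ω
  C: Z = 1/(jωC) = -j/(ω·C) = 0 - j0.1372 Ω
Step 3 — Series combination: Z_total = R + C = 305 - j0.1372 Ω = 305∠-0.0° Ω.
Step 4 — Source phasor: V = 179∠30.0° V = 155 + j89.5 V.
Step 5 — Current: I = V / Z = 0.5081 + j0.2937 A = 0.5869∠30.0° A.
Step 6 — Complex power: S = V·I* = 105.1 - j0.04726 VA.
Step 7 — Real power: P = Re(S) = 105.1 W.
Step 8 — Reactive power: Q = Im(S) = -0.04726 VAR.
Step 9 — Apparent power: |S| = 105.1 VA.
Step 10 — Power factor: PF = P/|S| = 1 (leading).

(a) P = 105.1 W  (b) Q = -0.04726 VAR  (c) S = 105.1 VA  (d) PF = 1 (leading)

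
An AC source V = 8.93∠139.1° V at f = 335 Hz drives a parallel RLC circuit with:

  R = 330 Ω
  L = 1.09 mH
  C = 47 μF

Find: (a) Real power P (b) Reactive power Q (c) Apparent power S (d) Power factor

Step 1 — Angular frequency: ω = 2π·f = 2π·335 = 2105 rad/s.
Step 2 — Component impedances:
  R: Z = R = 330 Ω
  L: Z = jωL = j·2105·0.00109 = 0 + j2.294 Ω
  C: Z = 1/(jωC) = -j/(ω·C) = 0 - j10.11 Ω
Step 3 — Parallel combination: 1/Z_total = 1/R + 1/L + 1/C; Z_total = 0.02669 + j2.968 Ω = 2.968∠89.5° Ω.
Step 4 — Source phasor: V = 8.93∠139.1° V = -6.75 + j5.847 V.
Step 5 — Current: I = V / Z = 1.95 + j2.292 A = 3.009∠49.6° A.
Step 6 — Complex power: S = V·I* = 0.2417 + j26.87 VA.
Step 7 — Real power: P = Re(S) = 0.2417 W.
Step 8 — Reactive power: Q = Im(S) = 26.87 VAR.
Step 9 — Apparent power: |S| = 26.87 VA.
Step 10 — Power factor: PF = P/|S| = 0.008993 (lagging).

(a) P = 0.2417 W  (b) Q = 26.87 VAR  (c) S = 26.87 VA  (d) PF = 0.008993 (lagging)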